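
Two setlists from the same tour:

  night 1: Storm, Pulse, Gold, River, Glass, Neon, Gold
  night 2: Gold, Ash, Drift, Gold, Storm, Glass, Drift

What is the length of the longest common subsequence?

One common subsequence of length 2: Storm (night 1 #1, night 2 #5), Glass (night 1 #5, night 2 #6). Since dp[7][7] = 2, nothing longer is possible.

2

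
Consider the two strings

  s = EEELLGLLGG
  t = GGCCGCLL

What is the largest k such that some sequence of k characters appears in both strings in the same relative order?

Taking G (s #6, t #5) → L (s #7, t #7) → L (s #8, t #8) gives a common subsequence of length 3, and the DP table's final entry dp[10][8] is also 3, so no common subsequence is longer.

3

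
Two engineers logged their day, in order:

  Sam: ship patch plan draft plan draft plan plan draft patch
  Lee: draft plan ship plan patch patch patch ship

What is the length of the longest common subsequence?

Pick draft at Sam[4]=Lee[1], plan at Sam[5]=Lee[2], plan at Sam[7]=Lee[4], patch at Sam[10]=Lee[7]; all 4 tasks appear in both, in order. dp[10][8] = 4 confirms this is the maximum.

4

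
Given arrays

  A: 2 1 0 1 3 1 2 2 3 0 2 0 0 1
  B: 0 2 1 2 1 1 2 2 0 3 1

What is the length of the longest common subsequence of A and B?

Match 2 at A[1]=B[2], 1 at A[2]=B[3], 1 at A[4]=B[5], 1 at A[6]=B[6], 2 at A[7]=B[7], 2 at A[8]=B[8], 3 at A[9]=B[10], 1 at A[14]=B[11] — 8 values in the same relative order in both. dp[14][11] = 8 confirms this is the maximum.

8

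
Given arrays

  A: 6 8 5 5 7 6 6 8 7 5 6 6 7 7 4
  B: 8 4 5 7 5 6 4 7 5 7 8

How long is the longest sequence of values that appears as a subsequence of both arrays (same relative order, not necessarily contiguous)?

Pick 8 [2,1] → 5 [3,3] → 5 [4,5] → 6 [6,6] → 7 [9,8] → 5 [10,9] → 7 [13,10]; all 7 values appear in both, in order, and the DP table's final entry dp[15][11] is also 7, so no common subsequence is longer.

7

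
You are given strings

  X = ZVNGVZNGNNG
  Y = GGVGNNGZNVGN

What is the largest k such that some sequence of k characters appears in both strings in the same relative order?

7

Match V at X[2]=Y[3] → N at X[3]=Y[6] → G at X[4]=Y[7] → Z at X[6]=Y[8] → N at X[7]=Y[9] → G at X[8]=Y[11] → N at X[10]=Y[12] — 7 characters in the same relative order in both. The LCS DP gives dp[11][12] = 7, so this is optimal.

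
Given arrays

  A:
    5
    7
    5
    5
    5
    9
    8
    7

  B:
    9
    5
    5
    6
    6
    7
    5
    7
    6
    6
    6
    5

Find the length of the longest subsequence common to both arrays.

Match 5 [1,3], 7 [2,6], 5 [3,7], 5 [5,12] — 4 values in the same relative order in both. Since dp[8][12] = 4, nothing longer is possible.

4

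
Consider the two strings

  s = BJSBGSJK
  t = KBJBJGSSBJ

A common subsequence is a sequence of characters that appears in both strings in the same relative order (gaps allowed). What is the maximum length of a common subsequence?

6

One common subsequence of length 6: B (s #1, t #2), then J (s #2, t #3), then B (s #4, t #4), then G (s #5, t #6), then S (s #6, t #8), then J (s #7, t #10). Since dp[8][10] = 6, nothing longer is possible.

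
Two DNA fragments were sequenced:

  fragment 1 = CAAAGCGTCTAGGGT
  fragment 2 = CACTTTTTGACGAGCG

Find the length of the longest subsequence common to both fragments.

Match C [1,1], A [4,2], C [6,3], T [8,7], T [10,8], A [11,10], G [12,12], G [13,14], G [14,16] — 9 bases in the same relative order in both. Since dp[15][16] = 9, nothing longer is possible.

9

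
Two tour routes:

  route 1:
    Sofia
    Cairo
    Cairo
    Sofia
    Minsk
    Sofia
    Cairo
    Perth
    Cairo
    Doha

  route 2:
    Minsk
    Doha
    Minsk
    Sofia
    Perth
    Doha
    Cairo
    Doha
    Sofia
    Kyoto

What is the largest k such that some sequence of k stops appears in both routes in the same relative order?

5

Taking Minsk (route 1 #5, route 2 #3); then Sofia (route 1 #6, route 2 #4); then Perth (route 1 #8, route 2 #5); then Cairo (route 1 #9, route 2 #7); then Doha (route 1 #10, route 2 #8) gives a common subsequence of length 5. Since dp[10][10] = 5, nothing longer is possible.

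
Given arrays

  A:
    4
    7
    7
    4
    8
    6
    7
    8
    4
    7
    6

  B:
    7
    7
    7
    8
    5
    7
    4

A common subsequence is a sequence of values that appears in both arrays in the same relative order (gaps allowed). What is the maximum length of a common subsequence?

Let dp[i][j] be the LCS length of the first i values of A and the first j values of B. dp[i][j] = dp[i-1][j-1]+1 when the i-th and j-th values match, else max(dp[i-1][j], dp[i][j-1]).
    ·  7  7  7  8  5  7  4
 ·  0  0  0  0  0  0  0  0
 4  0  0  0  0  0  0  0  1
 7  0  1  1  1  1  1  1  1
 7  0  1  2  2  2  2  2  2
 4  0  1  2  2  2  2  2  3
 8  0  1  2  2  3  3  3  3
 6  0  1  2  2  3  3  3  3
 7  0  1  2  3  3  3  4  4
 8  0  1  2  3  4  4  4  4
 4  0  1  2  3  4  4  4  5
 7  0  1  2  3  4  4  5  5
 6  0  1  2  3  4  4  5  5
dp[11][7] = 5. One LCS (by backtracking along matches): 7, 7, 8, 7, 4.

5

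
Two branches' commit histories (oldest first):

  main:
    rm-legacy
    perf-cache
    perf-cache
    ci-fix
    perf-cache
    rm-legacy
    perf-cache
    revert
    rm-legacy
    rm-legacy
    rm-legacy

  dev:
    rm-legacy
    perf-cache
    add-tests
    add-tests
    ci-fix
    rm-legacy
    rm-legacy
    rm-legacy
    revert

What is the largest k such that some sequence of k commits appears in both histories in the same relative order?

One common subsequence of length 6: rm-legacy (main #1, dev #1), perf-cache (main #2, dev #2), ci-fix (main #4, dev #5), rm-legacy (main #6, dev #6), rm-legacy (main #9, dev #7), rm-legacy (main #10, dev #8). dp[11][9] = 6 confirms this is the maximum.

6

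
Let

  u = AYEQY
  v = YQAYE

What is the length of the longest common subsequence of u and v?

3

Pick A (u #1, v #3), Y (u #2, v #4), E (u #3, v #5); all 3 characters appear in both, in order, and the DP table's final entry dp[5][5] is also 3, so no common subsequence is longer.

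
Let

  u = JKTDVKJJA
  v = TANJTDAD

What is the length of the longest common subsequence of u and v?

4

Let dp[i][j] be the LCS length of the first i characters of u and the first j characters of v. dp[i][j] = dp[i-1][j-1]+1 when the i-th and j-th characters match, else max(dp[i-1][j], dp[i][j-1]).
    ·  T  A  N  J  T  D  A  D
 ·  0  0  0  0  0  0  0  0  0
 J  0  0  0  0  1  1  1  1  1
 K  0  0  0  0  1  1  1  1  1
 T  0  1  1  1  1  2  2  2  2
 D  0  1  1  1  1  2  3  3  3
 V  0  1  1  1  1  2  3  3  3
 K  0  1  1  1  1  2  3  3  3
 J  0  1  1  1  2  2  3  3  3
 J  0  1  1  1  2  2  3  3  3
 A  0  1  2  2  2  2  3  4  4
dp[9][8] = 4. One LCS (by backtracking along matches): JTDA.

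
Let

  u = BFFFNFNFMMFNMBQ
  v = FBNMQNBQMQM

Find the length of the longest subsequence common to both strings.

6

Taking B [1,2], N [7,3], M [9,4], N [12,6], M [13,9], Q [15,10] gives a common subsequence of length 6. dp[15][11] = 6 confirms this is the maximum.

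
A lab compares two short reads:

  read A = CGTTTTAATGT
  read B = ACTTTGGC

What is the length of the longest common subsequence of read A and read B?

Taking C (read A #1, read B #2); then T (read A #3, read B #3); then T (read A #4, read B #4); then T (read A #5, read B #5); then G (read A #10, read B #7) gives a common subsequence of length 5, and the DP table's final entry dp[11][8] is also 5, so no common subsequence is longer.

5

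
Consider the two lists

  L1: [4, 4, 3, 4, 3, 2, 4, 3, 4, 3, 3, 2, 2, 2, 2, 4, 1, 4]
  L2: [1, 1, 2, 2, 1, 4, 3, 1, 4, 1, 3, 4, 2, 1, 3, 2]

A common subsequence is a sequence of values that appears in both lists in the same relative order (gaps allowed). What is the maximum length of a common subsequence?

7

Pick 4 at L1[1]=L2[6] → 4 at L1[2]=L2[9] → 3 at L1[3]=L2[11] → 4 at L1[4]=L2[12] → 2 at L1[6]=L2[13] → 3 at L1[11]=L2[15] → 2 at L1[15]=L2[16]; all 7 values appear in both, in order. The LCS DP gives dp[18][16] = 7, so this is optimal.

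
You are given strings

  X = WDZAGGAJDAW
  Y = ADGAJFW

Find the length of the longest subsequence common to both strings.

Pick D (X #2, Y #2) → G (X #6, Y #3) → A (X #7, Y #4) → J (X #8, Y #5) → W (X #11, Y #7); all 5 characters appear in both, in order. Since dp[11][7] = 5, nothing longer is possible.

5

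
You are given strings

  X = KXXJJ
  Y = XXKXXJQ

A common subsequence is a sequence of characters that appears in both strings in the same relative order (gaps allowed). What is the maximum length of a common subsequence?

Let dp[i][j] be the LCS length of the first i characters of X and the first j characters of Y. dp[i][j] = dp[i-1][j-1]+1 when the i-th and j-th characters match, else max(dp[i-1][j], dp[i][j-1]).
    ·  X  X  K  X  X  J  Q
 ·  0  0  0  0  0  0  0  0
 K  0  0  0  1  1  1  1  1
 X  0  1  1  1  2  2  2  2
 X  0  1  2  2  2  3  3  3
 J  0  1  2  2  2  3  4  4
 J  0  1  2  2  2  3  4  4
dp[5][7] = 4. One LCS (by backtracking along matches): KXXJ.

4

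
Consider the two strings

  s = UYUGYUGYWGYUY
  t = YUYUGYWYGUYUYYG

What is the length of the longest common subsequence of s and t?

Pick Y at s[2]=t[1], U at s[3]=t[2], Y at s[5]=t[3], U at s[6]=t[4], G at s[7]=t[5], Y at s[8]=t[6], W at s[9]=t[7], G at s[10]=t[9], Y at s[11]=t[11], U at s[12]=t[12], Y at s[13]=t[14]; all 11 characters appear in both, in order, and the DP table's final entry dp[13][15] is also 11, so no common subsequence is longer.

11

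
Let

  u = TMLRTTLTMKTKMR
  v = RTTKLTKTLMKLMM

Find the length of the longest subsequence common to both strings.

Pick R [4,1], then T [5,2], then T [6,3], then L [7,5], then T [8,6], then K [10,7], then T [11,8], then K [12,11], then M [13,14]; all 9 characters appear in both, in order. dp[14][14] = 9 confirms this is the maximum.

9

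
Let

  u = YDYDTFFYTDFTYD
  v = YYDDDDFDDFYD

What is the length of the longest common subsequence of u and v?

Match Y at u[1]=v[2], then D at u[2]=v[5], then D at u[4]=v[6], then F at u[6]=v[7], then D at u[10]=v[9], then F at u[11]=v[10], then Y at u[13]=v[11], then D at u[14]=v[12] — 8 characters in the same relative order in both. The LCS DP gives dp[14][12] = 8, so this is optimal.

8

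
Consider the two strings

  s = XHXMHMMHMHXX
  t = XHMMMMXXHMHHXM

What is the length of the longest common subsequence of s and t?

9

One common subsequence of length 9: X at s[1]=t[1], then H at s[2]=t[2], then M at s[4]=t[4], then M at s[6]=t[5], then M at s[7]=t[6], then H at s[8]=t[9], then M at s[9]=t[10], then H at s[10]=t[12], then X at s[11]=t[13]. dp[12][14] = 9 confirms this is the maximum.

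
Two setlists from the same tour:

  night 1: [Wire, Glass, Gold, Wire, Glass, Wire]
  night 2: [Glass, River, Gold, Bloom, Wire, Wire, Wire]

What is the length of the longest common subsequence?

4

Pick Glass (night 1 #2, night 2 #1), then Gold (night 1 #3, night 2 #3), then Wire (night 1 #4, night 2 #6), then Wire (night 1 #6, night 2 #7); all 4 songs appear in both, in order, and the DP table's final entry dp[6][7] is also 4, so no common subsequence is longer.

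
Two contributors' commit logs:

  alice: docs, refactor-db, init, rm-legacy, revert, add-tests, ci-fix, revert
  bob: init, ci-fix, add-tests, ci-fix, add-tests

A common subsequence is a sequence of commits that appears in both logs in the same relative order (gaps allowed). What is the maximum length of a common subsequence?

Pick init (alice #3, bob #1), then add-tests (alice #6, bob #3), then ci-fix (alice #7, bob #4); all 3 commits appear in both, in order. Since dp[8][5] = 3, nothing longer is possible.

3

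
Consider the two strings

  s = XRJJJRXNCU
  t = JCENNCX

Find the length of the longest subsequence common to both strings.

3

One common subsequence of length 3: J at s[3]=t[1]; then N at s[8]=t[5]; then C at s[9]=t[6]. Since dp[10][7] = 3, nothing longer is possible.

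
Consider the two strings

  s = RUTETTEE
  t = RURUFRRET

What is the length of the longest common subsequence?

4

Let dp[i][j] be the LCS length of the first i characters of s and the first j characters of t. dp[i][j] = dp[i-1][j-1]+1 when the i-th and j-th characters match, else max(dp[i-1][j], dp[i][j-1]).
    ·  R  U  R  U  F  R  R  E  T
 ·  0  0  0  0  0  0  0  0  0  0
 R  0  1  1  1  1  1  1  1  1  1
 U  0  1  2  2  2  2  2  2  2  2
 T  0  1  2  2  2  2  2  2  2  3
 E  0  1  2  2  2  2  2  2  3  3
 T  0  1  2  2  2  2  2  2  3  4
 T  0  1  2  2  2  2  2  2  3  4
 E  0  1  2  2  2  2  2  2  3  4
 E  0  1  2  2  2  2  2  2  3  4
dp[8][9] = 4. One LCS (by backtracking along matches): RUET.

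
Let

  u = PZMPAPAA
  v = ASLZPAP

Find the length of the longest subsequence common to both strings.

4

Taking Z (u #2, v #4); then P (u #4, v #5); then A (u #5, v #6); then P (u #6, v #7) gives a common subsequence of length 4, and the DP table's final entry dp[8][7] is also 4, so no common subsequence is longer.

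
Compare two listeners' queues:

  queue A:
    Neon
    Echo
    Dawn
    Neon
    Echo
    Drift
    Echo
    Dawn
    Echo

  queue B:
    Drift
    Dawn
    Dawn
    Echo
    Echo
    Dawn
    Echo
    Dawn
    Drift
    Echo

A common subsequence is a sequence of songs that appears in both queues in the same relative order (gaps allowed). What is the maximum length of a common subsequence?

5

Pick Echo at queue A[2]=queue B[5], then Dawn at queue A[3]=queue B[6], then Echo at queue A[5]=queue B[7], then Drift at queue A[6]=queue B[9], then Echo at queue A[9]=queue B[10]; all 5 songs appear in both, in order. Since dp[9][10] = 5, nothing longer is possible.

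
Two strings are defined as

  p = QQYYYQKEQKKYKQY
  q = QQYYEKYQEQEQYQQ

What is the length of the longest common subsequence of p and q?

Taking Q (p #1, q #1), Q (p #2, q #2), Y (p #3, q #3), Y (p #4, q #4), Y (p #5, q #7), Q (p #6, q #10), E (p #8, q #11), Q (p #9, q #12), Y (p #12, q #13), Q (p #14, q #15) gives a common subsequence of length 10. Since dp[15][15] = 10, nothing longer is possible.

10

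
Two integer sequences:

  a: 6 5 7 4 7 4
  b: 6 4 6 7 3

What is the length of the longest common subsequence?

Taking 6 [1,1] → 4 [4,2] → 7 [5,4] gives a common subsequence of length 3. dp[6][5] = 3 confirms this is the maximum.

3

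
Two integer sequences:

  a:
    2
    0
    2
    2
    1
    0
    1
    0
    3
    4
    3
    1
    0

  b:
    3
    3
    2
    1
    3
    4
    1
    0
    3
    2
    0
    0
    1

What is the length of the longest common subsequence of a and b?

6

Taking 2 at a[1]=b[3] → 0 at a[2]=b[8] → 2 at a[4]=b[10] → 0 at a[6]=b[11] → 0 at a[8]=b[12] → 1 at a[12]=b[13] gives a common subsequence of length 6. dp[13][13] = 6 confirms this is the maximum.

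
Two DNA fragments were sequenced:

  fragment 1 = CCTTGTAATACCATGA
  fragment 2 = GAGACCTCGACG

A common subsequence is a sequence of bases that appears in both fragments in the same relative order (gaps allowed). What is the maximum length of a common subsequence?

Pick G [5,1], A [7,2], A [10,4], C [11,5], C [12,6], T [14,7], G [15,9], A [16,10]; all 8 bases appear in both, in order. dp[16][12] = 8 confirms this is the maximum.

8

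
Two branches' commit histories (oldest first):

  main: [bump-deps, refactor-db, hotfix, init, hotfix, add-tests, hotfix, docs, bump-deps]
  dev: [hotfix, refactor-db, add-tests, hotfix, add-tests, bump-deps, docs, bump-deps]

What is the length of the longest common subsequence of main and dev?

5

One common subsequence of length 5: refactor-db (main #2, dev #2) → hotfix (main #5, dev #4) → add-tests (main #6, dev #5) → docs (main #8, dev #7) → bump-deps (main #9, dev #8). Since dp[9][8] = 5, nothing longer is possible.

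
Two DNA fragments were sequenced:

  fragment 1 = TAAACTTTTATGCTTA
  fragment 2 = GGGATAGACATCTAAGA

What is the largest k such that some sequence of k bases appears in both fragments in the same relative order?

Pick T (fragment 1 #1, fragment 2 #5), then A (fragment 1 #2, fragment 2 #6), then A (fragment 1 #3, fragment 2 #8), then A (fragment 1 #4, fragment 2 #10), then C (fragment 1 #5, fragment 2 #12), then T (fragment 1 #6, fragment 2 #13), then A (fragment 1 #10, fragment 2 #15), then G (fragment 1 #12, fragment 2 #16), then A (fragment 1 #16, fragment 2 #17); all 9 bases appear in both, in order. dp[16][17] = 9 confirms this is the maximum.

9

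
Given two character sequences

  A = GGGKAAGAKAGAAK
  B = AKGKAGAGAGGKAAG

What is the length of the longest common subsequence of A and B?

One common subsequence of length 9: G (A #3, B #3); then K (A #4, B #4); then A (A #5, B #5); then A (A #6, B #7); then G (A #7, B #8); then A (A #8, B #9); then K (A #9, B #12); then A (A #10, B #14); then G (A #11, B #15). dp[14][15] = 9 confirms this is the maximum.

9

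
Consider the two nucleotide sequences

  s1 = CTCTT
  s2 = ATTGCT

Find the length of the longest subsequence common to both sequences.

Taking T [2,3] → C [3,5] → T [5,6] gives a common subsequence of length 3. Since dp[5][6] = 3, nothing longer is possible.

3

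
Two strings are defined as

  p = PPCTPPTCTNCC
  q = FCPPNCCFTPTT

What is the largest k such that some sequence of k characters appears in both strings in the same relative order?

7

Taking P (p #1, q #3), then P (p #2, q #4), then C (p #3, q #7), then T (p #4, q #9), then P (p #6, q #10), then T (p #7, q #11), then T (p #9, q #12) gives a common subsequence of length 7, and the DP table's final entry dp[12][12] is also 7, so no common subsequence is longer.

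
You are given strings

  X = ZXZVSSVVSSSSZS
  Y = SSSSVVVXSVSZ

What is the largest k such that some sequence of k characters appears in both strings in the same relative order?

7

One common subsequence of length 7: S (X #5, Y #3), then S (X #6, Y #4), then V (X #7, Y #6), then V (X #8, Y #7), then S (X #9, Y #9), then S (X #12, Y #11), then Z (X #13, Y #12). dp[14][12] = 7 confirms this is the maximum.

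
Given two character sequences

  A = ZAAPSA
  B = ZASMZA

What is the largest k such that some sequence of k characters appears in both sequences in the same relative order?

4

Match Z [1,1], then A [3,2], then S [5,3], then A [6,6] — 4 characters in the same relative order in both. The LCS DP gives dp[6][6] = 4, so this is optimal.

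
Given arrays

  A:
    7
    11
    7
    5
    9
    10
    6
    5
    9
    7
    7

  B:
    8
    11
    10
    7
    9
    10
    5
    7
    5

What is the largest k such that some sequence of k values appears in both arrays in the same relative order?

6

Taking 11 [2,2] → 7 [3,4] → 9 [5,5] → 10 [6,6] → 5 [8,7] → 7 [10,8] gives a common subsequence of length 6, and the DP table's final entry dp[11][9] is also 6, so no common subsequence is longer.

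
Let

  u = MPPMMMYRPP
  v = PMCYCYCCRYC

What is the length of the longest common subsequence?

4

Let dp[i][j] be the LCS length of the first i characters of u and the first j characters of v. dp[i][j] = dp[i-1][j-1]+1 when the i-th and j-th characters match, else max(dp[i-1][j], dp[i][j-1]).
    ·  P  M  C  Y  C  Y  C  C  R  Y  C
 ·  0  0  0  0  0  0  0  0  0  0  0  0
 M  0  0  1  1  1  1  1  1  1  1  1  1
 P  0  1  1  1  1  1  1  1  1  1  1  1
 P  0  1  1  1  1  1  1  1  1  1  1  1
 M  0  1  2  2  2  2  2  2  2  2  2  2
 M  0  1  2  2  2  2  2  2  2  2  2  2
 M  0  1  2  2  2  2  2  2  2  2  2  2
 Y  0  1  2  2  3  3  3  3  3  3  3  3
 R  0  1  2  2  3  3  3  3  3  4  4  4
 P  0  1  2  2  3  3  3  3  3  4  4  4
 P  0  1  2  2  3  3  3  3  3  4  4  4
dp[10][11] = 4. One LCS (by backtracking along matches): PMYR.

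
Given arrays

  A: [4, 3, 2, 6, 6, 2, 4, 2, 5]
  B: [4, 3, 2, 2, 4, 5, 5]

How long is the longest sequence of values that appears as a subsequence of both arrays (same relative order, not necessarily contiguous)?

Match 4 (A #1, B #1) → 3 (A #2, B #2) → 2 (A #3, B #3) → 2 (A #6, B #4) → 4 (A #7, B #5) → 5 (A #9, B #7) — 6 values in the same relative order in both. dp[9][7] = 6 confirms this is the maximum.

6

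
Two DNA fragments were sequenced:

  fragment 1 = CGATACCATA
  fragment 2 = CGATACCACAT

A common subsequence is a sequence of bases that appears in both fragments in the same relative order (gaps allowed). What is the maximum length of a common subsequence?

9

One common subsequence of length 9: C (fragment 1 #1, fragment 2 #1), then G (fragment 1 #2, fragment 2 #2), then A (fragment 1 #3, fragment 2 #3), then T (fragment 1 #4, fragment 2 #4), then A (fragment 1 #5, fragment 2 #5), then C (fragment 1 #6, fragment 2 #7), then C (fragment 1 #7, fragment 2 #9), then A (fragment 1 #8, fragment 2 #10), then T (fragment 1 #9, fragment 2 #11). Since dp[10][11] = 9, nothing longer is possible.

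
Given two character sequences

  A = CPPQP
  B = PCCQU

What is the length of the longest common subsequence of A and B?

Match C at A[1]=B[3] → Q at A[4]=B[4] — 2 characters in the same relative order in both. Since dp[5][5] = 2, nothing longer is possible.

2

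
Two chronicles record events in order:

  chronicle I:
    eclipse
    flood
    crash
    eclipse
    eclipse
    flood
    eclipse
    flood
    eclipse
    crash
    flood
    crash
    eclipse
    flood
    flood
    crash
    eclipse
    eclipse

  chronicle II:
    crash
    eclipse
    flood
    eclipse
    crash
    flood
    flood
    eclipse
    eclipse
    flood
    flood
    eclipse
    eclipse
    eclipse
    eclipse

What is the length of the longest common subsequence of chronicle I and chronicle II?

11

Pick eclipse at chronicle I[1]=chronicle II[2] → flood at chronicle I[2]=chronicle II[3] → crash at chronicle I[3]=chronicle II[5] → eclipse at chronicle I[4]=chronicle II[8] → eclipse at chronicle I[5]=chronicle II[9] → flood at chronicle I[6]=chronicle II[10] → flood at chronicle I[8]=chronicle II[11] → eclipse at chronicle I[9]=chronicle II[12] → eclipse at chronicle I[13]=chronicle II[13] → eclipse at chronicle I[17]=chronicle II[14] → eclipse at chronicle I[18]=chronicle II[15]; all 11 events appear in both, in order. The LCS DP gives dp[18][15] = 11, so this is optimal.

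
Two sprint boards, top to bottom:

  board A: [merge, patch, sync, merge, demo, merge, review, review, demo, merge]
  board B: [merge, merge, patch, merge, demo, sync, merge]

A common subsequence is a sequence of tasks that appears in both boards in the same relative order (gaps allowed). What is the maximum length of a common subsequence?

Match merge at board A[1]=board B[2]; then patch at board A[2]=board B[3]; then merge at board A[4]=board B[4]; then demo at board A[5]=board B[5]; then merge at board A[10]=board B[7] — 5 tasks in the same relative order in both. dp[10][7] = 5 confirms this is the maximum.

5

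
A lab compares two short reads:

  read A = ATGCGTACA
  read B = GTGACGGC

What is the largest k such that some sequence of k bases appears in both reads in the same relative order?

5

Taking T [2,2] → G [3,3] → C [4,5] → G [5,7] → C [8,8] gives a common subsequence of length 5. The LCS DP gives dp[9][8] = 5, so this is optimal.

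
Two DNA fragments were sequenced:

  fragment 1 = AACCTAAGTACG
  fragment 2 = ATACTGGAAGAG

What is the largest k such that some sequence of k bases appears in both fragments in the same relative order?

Taking A (fragment 1 #1, fragment 2 #1), A (fragment 1 #2, fragment 2 #3), C (fragment 1 #4, fragment 2 #4), T (fragment 1 #5, fragment 2 #5), A (fragment 1 #6, fragment 2 #8), A (fragment 1 #7, fragment 2 #9), G (fragment 1 #8, fragment 2 #10), A (fragment 1 #10, fragment 2 #11), G (fragment 1 #12, fragment 2 #12) gives a common subsequence of length 9. Since dp[12][12] = 9, nothing longer is possible.

9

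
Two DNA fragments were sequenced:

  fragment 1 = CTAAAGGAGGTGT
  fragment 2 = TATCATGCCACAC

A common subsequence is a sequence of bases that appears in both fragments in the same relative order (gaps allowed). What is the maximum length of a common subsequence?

5

Match T at fragment 1[2]=fragment 2[1]; then A at fragment 1[3]=fragment 2[2]; then A at fragment 1[4]=fragment 2[5]; then A at fragment 1[5]=fragment 2[10]; then A at fragment 1[8]=fragment 2[12] — 5 bases in the same relative order in both, and the DP table's final entry dp[13][13] is also 5, so no common subsequence is longer.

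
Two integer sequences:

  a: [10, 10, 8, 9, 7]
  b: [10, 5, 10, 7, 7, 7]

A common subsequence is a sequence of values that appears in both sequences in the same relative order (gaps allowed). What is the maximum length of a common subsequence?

Let dp[i][j] be the LCS length of the first i values of a and the first j values of b. dp[i][j] = dp[i-1][j-1]+1 when the i-th and j-th values match, else max(dp[i-1][j], dp[i][j-1]).
    · 10  5 10  7  7  7
 ·  0  0  0  0  0  0  0
10  0  1  1  1  1  1  1
10  0  1  1  2  2  2  2
 8  0  1  1  2  2  2  2
 9  0  1  1  2  2  2  2
 7  0  1  1  2  3  3  3
dp[5][6] = 3. One LCS (by backtracking along matches): 10, 10, 7.

3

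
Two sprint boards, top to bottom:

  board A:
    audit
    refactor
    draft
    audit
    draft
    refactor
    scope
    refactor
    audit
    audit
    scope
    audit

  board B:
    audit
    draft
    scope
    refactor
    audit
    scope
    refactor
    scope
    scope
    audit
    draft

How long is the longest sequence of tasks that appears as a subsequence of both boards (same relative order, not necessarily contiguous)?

Pick audit [1,1] → refactor [2,4] → audit [4,5] → refactor [6,7] → scope [7,8] → scope [11,9] → audit [12,10]; all 7 tasks appear in both, in order. Since dp[12][11] = 7, nothing longer is possible.

7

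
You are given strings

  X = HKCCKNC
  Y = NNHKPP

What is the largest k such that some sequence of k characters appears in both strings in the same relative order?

Let dp[i][j] be the LCS length of the first i characters of X and the first j characters of Y. dp[i][j] = dp[i-1][j-1]+1 when the i-th and j-th characters match, else max(dp[i-1][j], dp[i][j-1]).
    ·  N  N  H  K  P  P
 ·  0  0  0  0  0  0  0
 H  0  0  0  1  1  1  1
 K  0  0  0  1  2  2  2
 C  0  0  0  1  2  2  2
 C  0  0  0  1  2  2  2
 K  0  0  0  1  2  2  2
 N  0  1  1  1  2  2  2
 C  0  1  1  1  2  2  2
dp[7][6] = 2. One LCS (by backtracking along matches): HK.

2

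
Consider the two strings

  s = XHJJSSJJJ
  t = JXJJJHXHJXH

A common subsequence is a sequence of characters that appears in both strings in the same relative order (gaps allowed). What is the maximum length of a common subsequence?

5

One common subsequence of length 5: X at s[1]=t[2], J at s[3]=t[3], J at s[4]=t[4], J at s[7]=t[5], J at s[8]=t[9]. The LCS DP gives dp[9][11] = 5, so this is optimal.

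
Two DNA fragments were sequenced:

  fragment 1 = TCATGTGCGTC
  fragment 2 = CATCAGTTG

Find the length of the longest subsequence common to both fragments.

Pick T [1,3], C [2,4], A [3,5], T [4,7], T [6,8], G [9,9]; all 6 bases appear in both, in order. The LCS DP gives dp[11][9] = 6, so this is optimal.

6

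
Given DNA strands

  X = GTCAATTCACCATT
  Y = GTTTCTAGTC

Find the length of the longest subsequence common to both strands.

7

Taking G at X[1]=Y[1]; then T at X[2]=Y[2]; then T at X[6]=Y[3]; then T at X[7]=Y[4]; then C at X[8]=Y[5]; then A at X[9]=Y[7]; then C at X[11]=Y[10] gives a common subsequence of length 7. dp[14][10] = 7 confirms this is the maximum.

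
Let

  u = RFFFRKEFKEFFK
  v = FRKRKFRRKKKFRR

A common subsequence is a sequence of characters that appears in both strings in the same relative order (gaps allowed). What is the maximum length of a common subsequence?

6

One common subsequence of length 6: R (u #1, v #4), then F (u #2, v #6), then R (u #5, v #8), then K (u #6, v #10), then K (u #9, v #11), then F (u #11, v #12). The LCS DP gives dp[13][14] = 6, so this is optimal.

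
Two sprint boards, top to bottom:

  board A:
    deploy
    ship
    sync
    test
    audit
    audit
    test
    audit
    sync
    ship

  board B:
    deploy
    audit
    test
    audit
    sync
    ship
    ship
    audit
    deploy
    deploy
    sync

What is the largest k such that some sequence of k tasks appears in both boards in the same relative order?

6

Pick deploy at board A[1]=board B[1]; then audit at board A[6]=board B[2]; then test at board A[7]=board B[3]; then audit at board A[8]=board B[4]; then sync at board A[9]=board B[5]; then ship at board A[10]=board B[7]; all 6 tasks appear in both, in order, and the DP table's final entry dp[10][11] is also 6, so no common subsequence is longer.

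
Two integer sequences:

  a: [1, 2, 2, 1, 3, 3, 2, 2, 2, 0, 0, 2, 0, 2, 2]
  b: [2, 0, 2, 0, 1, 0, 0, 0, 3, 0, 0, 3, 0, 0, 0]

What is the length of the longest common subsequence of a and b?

Taking 2 at a[2]=b[1]; then 2 at a[3]=b[3]; then 1 at a[4]=b[5]; then 3 at a[5]=b[9]; then 3 at a[6]=b[12]; then 0 at a[10]=b[13]; then 0 at a[11]=b[14]; then 0 at a[13]=b[15] gives a common subsequence of length 8. Since dp[15][15] = 8, nothing longer is possible.

8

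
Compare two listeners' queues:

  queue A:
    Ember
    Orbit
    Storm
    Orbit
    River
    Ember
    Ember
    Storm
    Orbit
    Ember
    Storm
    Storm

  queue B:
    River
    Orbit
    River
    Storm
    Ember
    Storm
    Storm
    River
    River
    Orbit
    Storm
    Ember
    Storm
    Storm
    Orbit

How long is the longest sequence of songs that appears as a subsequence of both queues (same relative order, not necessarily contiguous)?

8

Match Orbit [2,2], then Storm [3,4], then Ember [6,5], then Storm [8,7], then Orbit [9,10], then Ember [10,12], then Storm [11,13], then Storm [12,14] — 8 songs in the same relative order in both. Since dp[12][15] = 8, nothing longer is possible.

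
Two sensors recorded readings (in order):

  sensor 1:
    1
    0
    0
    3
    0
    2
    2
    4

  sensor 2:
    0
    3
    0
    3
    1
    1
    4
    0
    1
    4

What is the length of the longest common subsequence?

5

Let dp[i][j] be the LCS length of the first i values of sensor 1 and the first j values of sensor 2. dp[i][j] = dp[i-1][j-1]+1 when the i-th and j-th values match, else max(dp[i-1][j], dp[i][j-1]).
    ·  0  3  0  3  1  1  4  0  1  4
 ·  0  0  0  0  0  0  0  0  0  0  0
 1  0  0  0  0  0  1  1  1  1  1  1
 0  0  1  1  1  1  1  1  1  2  2  2
 0  0  1  1  2  2  2  2  2  2  2  2
 3  0  1  2  2  3  3  3  3  3  3  3
 0  0  1  2  3  3  3  3  3  4  4  4
 2  0  1  2  3  3  3  3  3  4  4  4
 2  0  1  2  3  3  3  3  3  4  4  4
 4  0  1  2  3  3  3  3  4  4  4  5
dp[8][10] = 5. One LCS (by backtracking along matches): 0, 0, 3, 0, 4.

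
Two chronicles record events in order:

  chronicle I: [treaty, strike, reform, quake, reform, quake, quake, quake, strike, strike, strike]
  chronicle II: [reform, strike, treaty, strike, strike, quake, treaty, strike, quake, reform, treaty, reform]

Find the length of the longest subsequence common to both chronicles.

4

One common subsequence of length 4: treaty at chronicle I[1]=chronicle II[7]; then strike at chronicle I[2]=chronicle II[8]; then reform at chronicle I[3]=chronicle II[10]; then reform at chronicle I[5]=chronicle II[12]. dp[11][12] = 4 confirms this is the maximum.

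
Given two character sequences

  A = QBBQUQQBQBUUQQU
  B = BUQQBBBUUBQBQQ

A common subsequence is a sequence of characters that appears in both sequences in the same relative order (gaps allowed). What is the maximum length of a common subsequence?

10

One common subsequence of length 10: B (A #3, B #1), U (A #5, B #2), Q (A #6, B #3), Q (A #7, B #4), B (A #8, B #6), B (A #10, B #7), U (A #11, B #8), U (A #12, B #9), Q (A #13, B #13), Q (A #14, B #14). The LCS DP gives dp[15][14] = 10, so this is optimal.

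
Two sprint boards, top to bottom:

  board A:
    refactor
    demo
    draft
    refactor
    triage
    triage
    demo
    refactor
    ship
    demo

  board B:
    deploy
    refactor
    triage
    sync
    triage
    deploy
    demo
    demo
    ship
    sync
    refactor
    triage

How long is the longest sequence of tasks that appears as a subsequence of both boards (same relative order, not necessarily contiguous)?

Pick refactor (board A #4, board B #2), then triage (board A #5, board B #3), then triage (board A #6, board B #5), then demo (board A #7, board B #8), then refactor (board A #8, board B #11); all 5 tasks appear in both, in order. The LCS DP gives dp[10][12] = 5, so this is optimal.

5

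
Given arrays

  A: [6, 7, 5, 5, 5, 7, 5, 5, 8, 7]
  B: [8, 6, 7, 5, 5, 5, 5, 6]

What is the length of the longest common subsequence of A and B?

Taking 6 [1,2], then 7 [2,3], then 5 [3,4], then 5 [4,5], then 5 [5,6], then 5 [7,7] gives a common subsequence of length 6. The LCS DP gives dp[10][8] = 6, so this is optimal.

6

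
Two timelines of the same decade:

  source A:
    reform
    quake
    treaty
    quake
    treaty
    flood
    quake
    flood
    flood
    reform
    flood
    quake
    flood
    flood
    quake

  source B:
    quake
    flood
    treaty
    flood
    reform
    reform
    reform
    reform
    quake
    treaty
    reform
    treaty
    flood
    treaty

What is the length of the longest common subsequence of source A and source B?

6

Pick quake [2,1] → treaty [3,3] → quake [4,9] → treaty [5,10] → reform [10,11] → flood [11,13]; all 6 events appear in both, in order. The LCS DP gives dp[15][14] = 6, so this is optimal.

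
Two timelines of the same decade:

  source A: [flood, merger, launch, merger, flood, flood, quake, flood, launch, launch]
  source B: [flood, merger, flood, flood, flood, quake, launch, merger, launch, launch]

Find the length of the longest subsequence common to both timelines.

7

Match flood (source A #1, source B #1), then merger (source A #2, source B #2), then flood (source A #5, source B #4), then flood (source A #6, source B #5), then quake (source A #7, source B #6), then launch (source A #9, source B #9), then launch (source A #10, source B #10) — 7 events in the same relative order in both, and the DP table's final entry dp[10][10] is also 7, so no common subsequence is longer.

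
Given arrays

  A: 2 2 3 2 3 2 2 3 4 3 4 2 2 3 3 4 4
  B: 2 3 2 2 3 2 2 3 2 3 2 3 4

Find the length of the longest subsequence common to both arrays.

11

One common subsequence of length 11: 2 (A #1, B #1); then 2 (A #2, B #3); then 2 (A #4, B #4); then 3 (A #5, B #5); then 2 (A #6, B #6); then 2 (A #7, B #7); then 3 (A #8, B #8); then 3 (A #10, B #10); then 2 (A #13, B #11); then 3 (A #15, B #12); then 4 (A #17, B #13). dp[17][13] = 11 confirms this is the maximum.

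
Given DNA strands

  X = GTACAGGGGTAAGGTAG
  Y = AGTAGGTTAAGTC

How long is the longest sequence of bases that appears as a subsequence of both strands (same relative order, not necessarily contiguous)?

10

Taking G [1,2]; then T [2,3]; then A [5,4]; then G [6,5]; then G [7,6]; then T [10,8]; then A [11,9]; then A [12,10]; then G [14,11]; then T [15,12] gives a common subsequence of length 10. Since dp[17][13] = 10, nothing longer is possible.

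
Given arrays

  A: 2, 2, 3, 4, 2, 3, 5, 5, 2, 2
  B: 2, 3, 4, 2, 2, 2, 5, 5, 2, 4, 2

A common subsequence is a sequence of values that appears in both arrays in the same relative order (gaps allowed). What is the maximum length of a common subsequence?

Let dp[i][j] be the LCS length of the first i values of A and the first j values of B. dp[i][j] = dp[i-1][j-1]+1 when the i-th and j-th values match, else max(dp[i-1][j], dp[i][j-1]).
    ·  2  3  4  2  2  2  5  5  2  4  2
 ·  0  0  0  0  0  0  0  0  0  0  0  0
 2  0  1  1  1  1  1  1  1  1  1  1  1
 2  0  1  1  1  2  2  2  2  2  2  2  2
 3  0  1  2  2  2  2  2  2  2  2  2  2
 4  0  1  2  3  3  3  3  3  3  3  3  3
 2  0  1  2  3  4  4  4  4  4  4  4  4
 3  0  1  2  3  4  4  4  4  4  4  4  4
 5  0  1  2  3  4  4  4  5  5  5  5  5
 5  0  1  2  3  4  4  4  5  6  6  6  6
 2  0  1  2  3  4  5  5  5  6  7  7  7
 2  0  1  2  3  4  5  6  6  6  7  7  8
dp[10][11] = 8. One LCS (by backtracking along matches): 2, 3, 4, 2, 5, 5, 2, 2.

8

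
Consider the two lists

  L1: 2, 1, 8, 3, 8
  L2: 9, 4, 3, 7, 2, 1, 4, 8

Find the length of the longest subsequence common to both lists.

3

Pick 2 (L1 #1, L2 #5); then 1 (L1 #2, L2 #6); then 8 (L1 #5, L2 #8); all 3 values appear in both, in order. dp[5][8] = 3 confirms this is the maximum.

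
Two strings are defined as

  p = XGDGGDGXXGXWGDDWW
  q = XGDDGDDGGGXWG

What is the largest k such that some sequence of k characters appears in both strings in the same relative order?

Match X at p[1]=q[1], then G at p[2]=q[2], then D at p[3]=q[4], then G at p[4]=q[5], then G at p[5]=q[8], then G at p[7]=q[9], then G at p[10]=q[10], then X at p[11]=q[11], then W at p[12]=q[12], then G at p[13]=q[13] — 10 characters in the same relative order in both. dp[17][13] = 10 confirms this is the maximum.

10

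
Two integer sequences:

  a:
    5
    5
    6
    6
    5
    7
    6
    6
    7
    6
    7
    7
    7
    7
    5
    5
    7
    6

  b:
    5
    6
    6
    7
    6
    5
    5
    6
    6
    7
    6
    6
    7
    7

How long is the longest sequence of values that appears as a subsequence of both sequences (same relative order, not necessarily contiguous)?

10

Match 5 [1,1], 6 [3,3], 6 [4,5], 5 [5,7], 6 [7,8], 6 [8,9], 7 [9,10], 6 [10,12], 7 [14,13], 7 [17,14] — 10 values in the same relative order in both. dp[18][14] = 10 confirms this is the maximum.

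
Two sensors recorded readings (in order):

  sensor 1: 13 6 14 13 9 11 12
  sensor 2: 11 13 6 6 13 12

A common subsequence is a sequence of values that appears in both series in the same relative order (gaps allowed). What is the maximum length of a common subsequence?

4

Pick 13 at sensor 1[1]=sensor 2[2], then 6 at sensor 1[2]=sensor 2[4], then 13 at sensor 1[4]=sensor 2[5], then 12 at sensor 1[7]=sensor 2[6]; all 4 values appear in both, in order. Since dp[7][6] = 4, nothing longer is possible.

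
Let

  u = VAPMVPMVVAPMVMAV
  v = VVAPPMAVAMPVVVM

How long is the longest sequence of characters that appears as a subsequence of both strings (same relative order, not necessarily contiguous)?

10

Pick V (u #1, v #2), then A (u #2, v #3), then P (u #3, v #5), then M (u #4, v #6), then V (u #5, v #8), then P (u #6, v #11), then V (u #8, v #12), then V (u #9, v #13), then V (u #13, v #14), then M (u #14, v #15); all 10 characters appear in both, in order. Since dp[16][15] = 10, nothing longer is possible.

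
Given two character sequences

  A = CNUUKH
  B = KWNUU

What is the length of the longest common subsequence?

3

Let dp[i][j] be the LCS length of the first i characters of A and the first j characters of B. dp[i][j] = dp[i-1][j-1]+1 when the i-th and j-th characters match, else max(dp[i-1][j], dp[i][j-1]).
    ·  K  W  N  U  U
 ·  0  0  0  0  0  0
 C  0  0  0  0  0  0
 N  0  0  0  1  1  1
 U  0  0  0  1  2  2
 U  0  0  0  1  2  3
 K  0  1  1  1  2  3
 H  0  1  1  1  2  3
dp[6][5] = 3. One LCS (by backtracking along matches): NUU.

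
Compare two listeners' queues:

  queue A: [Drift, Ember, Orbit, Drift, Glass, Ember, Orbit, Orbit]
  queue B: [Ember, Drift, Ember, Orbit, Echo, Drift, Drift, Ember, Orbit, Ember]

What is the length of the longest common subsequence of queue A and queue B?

6

Match Drift at queue A[1]=queue B[2], Ember at queue A[2]=queue B[3], Orbit at queue A[3]=queue B[4], Drift at queue A[4]=queue B[7], Ember at queue A[6]=queue B[8], Orbit at queue A[7]=queue B[9] — 6 songs in the same relative order in both. The LCS DP gives dp[8][10] = 6, so this is optimal.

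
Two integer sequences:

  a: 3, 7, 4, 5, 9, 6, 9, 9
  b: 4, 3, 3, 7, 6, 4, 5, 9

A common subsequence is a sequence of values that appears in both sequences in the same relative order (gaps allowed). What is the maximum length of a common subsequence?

One common subsequence of length 5: 3 (a #1, b #3) → 7 (a #2, b #4) → 4 (a #3, b #6) → 5 (a #4, b #7) → 9 (a #8, b #8), and the DP table's final entry dp[8][8] is also 5, so no common subsequence is longer.

5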